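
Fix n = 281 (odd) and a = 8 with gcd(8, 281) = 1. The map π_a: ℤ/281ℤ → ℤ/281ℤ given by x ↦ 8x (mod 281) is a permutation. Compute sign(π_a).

Orbit of 25 under x↦8x: [25, 200, 195, 155, 116, 85, 118]… (length divides ord_281(8)).
π_8 has 5 disjoint cycles with lengths [70, 70, 70, 70, 1] on {0,…,280}.
281 − 5 = 276 transpositions; sign(π) = (−1)^276 = +1.
(8|281)_J = +1 (Zolotarev's lemma cross-check).

+1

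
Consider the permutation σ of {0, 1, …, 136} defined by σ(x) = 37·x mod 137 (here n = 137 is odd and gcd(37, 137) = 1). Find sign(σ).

+1

Start at x=37: 37 → 136 → 100 → 1 → 37 (one orbit).
Cycle type of π: 4×34 + 1; total 35 cycles.
137 − 35 = 102 transpositions; sign(π) = (−1)^102 = +1.
Via Zolotarev, sign(π_{37}) = (37|137) = +1.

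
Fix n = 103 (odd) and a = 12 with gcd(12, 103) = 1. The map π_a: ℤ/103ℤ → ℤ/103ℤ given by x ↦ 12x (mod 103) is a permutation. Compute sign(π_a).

Orbit of 16 under x↦12x: [16, 89, 38, 44, 13, 53, 18]… (length divides ord_103(12)).
The orbit structure of x ↦ 12x mod 103: 2 orbits of sizes [102, 1].
2 cycles on 103: each ℓ→(−1)^(ℓ−1), product (−1)^101 = -1.

-1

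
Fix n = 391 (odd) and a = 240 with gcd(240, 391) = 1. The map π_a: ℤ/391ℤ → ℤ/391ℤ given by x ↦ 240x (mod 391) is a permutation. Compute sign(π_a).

-1

Trace 19: π^k(19) = [19, 259, 382, 186, 66, 200, 298] for k=0..6.
Cycle type of π: 88×4 + 22 + 8×2 + 1; total 8 cycles.
sign(π) = (−1)^{n − #cycles} = (−1)^{391−8} = (−1)^383 = -1.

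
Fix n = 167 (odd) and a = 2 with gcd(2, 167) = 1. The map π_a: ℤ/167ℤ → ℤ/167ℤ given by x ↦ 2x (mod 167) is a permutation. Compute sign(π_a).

+1

Orbit of 31 under x↦2x: [31, 62, 124, 81, 162, 157, 147]… (length divides ord_167(2)).
Decompose π into cycles: lengths [83, 83, 1] (3 cycles, including the fixed point 0).
3 cycles on 167: each ℓ→(−1)^(ℓ−1), product (−1)^164 = +1.
(2|167)_J = +1 (Zolotarev's lemma cross-check).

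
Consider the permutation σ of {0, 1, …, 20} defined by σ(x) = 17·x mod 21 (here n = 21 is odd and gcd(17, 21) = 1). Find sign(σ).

Trace 5: π^k(5) = [5, 1, 17, 16, 20, 4] for k=0..5.
Decompose π into cycles: lengths [6, 6, 6, 2, 1] (5 cycles, including the fixed point 0).
n − c = 21 − 5 = 16; sign = (−1)^16 = +1.

+1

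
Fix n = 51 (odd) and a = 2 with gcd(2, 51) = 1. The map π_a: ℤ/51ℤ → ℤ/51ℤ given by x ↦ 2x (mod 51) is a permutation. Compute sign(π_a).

Start at x=2: 2 → 4 → 8 → 16 → 32 → 13 → 26 → … (one orbit).
The orbit structure of x ↦ 2x mod 51: 8 orbits of sizes [8, 8, 8, 8, 8, 8, 2, 1].
n − c = 51 − 8 = 43; sign = (−1)^43 = -1.

-1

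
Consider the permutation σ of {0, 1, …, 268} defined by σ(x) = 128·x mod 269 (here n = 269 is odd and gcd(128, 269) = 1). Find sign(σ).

-1

Orbit of 98 under x↦128x: [98, 170, 240, 54, 187, 264, 167]… (length divides ord_269(128)).
2 cycles of lengths [268, 1].
With 2 cycles on 269 points, sign = (−1)^{269−2} = -1.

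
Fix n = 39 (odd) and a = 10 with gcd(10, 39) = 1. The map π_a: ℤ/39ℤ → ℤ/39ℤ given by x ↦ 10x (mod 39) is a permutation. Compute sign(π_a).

+1

Orbit of 25 under x↦10x: [25, 16, 4, 1, 10, 22]… (length divides ord_39(10)).
π_10 has 9 disjoint cycles with lengths [6, 6, 6, 6, 6, 6, 1, 1, 1] on {0,…,38}.
With 9 cycles on 39 points, sign = (−1)^{39−9} = +1.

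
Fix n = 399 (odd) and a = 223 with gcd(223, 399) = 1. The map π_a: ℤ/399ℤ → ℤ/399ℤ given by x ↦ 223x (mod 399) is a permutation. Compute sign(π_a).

+1

Orbit of 169 under x↦223x: [169, 181, 64, 307, 232, 265, 43]… (length divides ord_399(223)).
Decompose π into cycles: lengths [18, 18, 18, 18, 18, 18, 18, 18, 18, 18, 18, 18, 18, 18, 18, 18, 18, 18, 18, 18, 18, 2, 2, 2, 2, 2, 2, 2, 2, 2, 1, 1, 1] (33 cycles, including the fixed point 0).
sign(π) = (−1)^{n − #cycles} = (−1)^{399−33} = (−1)^366 = +1.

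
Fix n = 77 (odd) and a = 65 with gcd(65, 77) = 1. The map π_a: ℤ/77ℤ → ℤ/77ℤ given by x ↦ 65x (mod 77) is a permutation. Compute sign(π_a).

-1

Orbit of 43 under x↦65x: [43, 23, 32, 1, 65, 67]… (length divides ord_77(65)).
Cycle lengths of π_65 on ℤ/77ℤ: [6, 6, 6, 6, 6, 6, 6, 6, 6, 6, 3, 3, 2, 2, 2, 2, 2, 1]; 18 cycles in total.
18 cycles on 77: each ℓ→(−1)^(ℓ−1), product (−1)^59 = -1.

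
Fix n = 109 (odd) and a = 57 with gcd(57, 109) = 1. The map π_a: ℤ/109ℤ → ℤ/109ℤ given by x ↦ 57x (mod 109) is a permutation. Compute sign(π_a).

Orbit of 61 under x↦57x: [61, 98, 27, 13, 87, 54, 26]… (length divides ord_109(57)).
π_57 has 2 disjoint cycles with lengths [108, 1] on {0,…,108}.
2 cycles on 109: each ℓ→(−1)^(ℓ−1), product (−1)^107 = -1.

-1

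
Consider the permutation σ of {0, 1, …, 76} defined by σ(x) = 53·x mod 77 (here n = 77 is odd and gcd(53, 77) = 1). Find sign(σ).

+1

Trace 37: π^k(37) = [37, 36, 60, 23, 64, 4, 58] for k=0..6.
9 cycles of lengths [15, 15, 15, 15, 5, 5, 3, 3, 1].
9 cycles on 77: each ℓ→(−1)^(ℓ−1), product (−1)^68 = +1.
Via Zolotarev, sign(π_{53}) = (53|77) = +1.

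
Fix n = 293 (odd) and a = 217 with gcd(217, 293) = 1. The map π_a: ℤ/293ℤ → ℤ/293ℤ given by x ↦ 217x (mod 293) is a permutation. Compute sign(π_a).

-1

Orbit of 105 under x↦217x: [105, 224, 263, 229, 176, 102, 159]… (length divides ord_293(217)).
The orbit structure of x ↦ 217x mod 293: 2 orbits of sizes [292, 1].
Σ(ℓ_i−1) = 293−2 = 291; sign = (−1)^291 = -1.
Zolotarev: (217|293) = -1, matching the cycle-count sign.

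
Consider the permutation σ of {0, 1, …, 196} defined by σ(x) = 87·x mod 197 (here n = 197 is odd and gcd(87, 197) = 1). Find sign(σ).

-1

Trace 128: π^k(128) = [128, 104, 183, 161, 20, 164, 84] for k=0..6.
The orbit structure of x ↦ 87x mod 197: 8 orbits of sizes [28, 28, 28, 28, 28, 28, 28, 1].
197 − 8 = 189 transpositions; sign(π) = (−1)^189 = -1.
(87|197)_J = -1 (Zolotarev's lemma cross-check).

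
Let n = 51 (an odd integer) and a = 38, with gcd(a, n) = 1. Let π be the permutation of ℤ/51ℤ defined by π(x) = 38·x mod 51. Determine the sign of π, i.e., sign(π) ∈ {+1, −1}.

-1

Start at x=47: 47 → 1 → 38 → 16 → 47 (one orbit).
π_38 has 14 disjoint cycles with lengths [4, 4, 4, 4, 4, 4, 4, 4, 4, 4, 4, 4, 2, 1] on {0,…,50}.
51 − 14 = 37 transpositions; sign(π) = (−1)^37 = -1.
Zolotarev: (38|51) = -1, matching the cycle-count sign.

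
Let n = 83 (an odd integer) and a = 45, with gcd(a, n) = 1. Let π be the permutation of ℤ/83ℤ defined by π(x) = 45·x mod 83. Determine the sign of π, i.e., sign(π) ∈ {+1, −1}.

Trace 44: π^k(44) = [44, 71, 41, 19, 25, 46, 78] for k=0..6.
Cycle type of π: 82 + 1; total 2 cycles.
n − c = 83 − 2 = 81; sign = (−1)^81 = -1.
Zolotarev: (45|83) = -1, matching the cycle-count sign.

-1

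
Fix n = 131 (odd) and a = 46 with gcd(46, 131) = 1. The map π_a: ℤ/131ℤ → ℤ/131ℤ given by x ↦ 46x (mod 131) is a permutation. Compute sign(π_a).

Start at x=65: 65 → 108 → 121 → 64 → 62 → 101 → 61 → … (one orbit).
The orbit structure of x ↦ 46x mod 131: 3 orbits of sizes [65, 65, 1].
131 − 3 = 128 transpositions; sign(π) = (−1)^128 = +1.

+1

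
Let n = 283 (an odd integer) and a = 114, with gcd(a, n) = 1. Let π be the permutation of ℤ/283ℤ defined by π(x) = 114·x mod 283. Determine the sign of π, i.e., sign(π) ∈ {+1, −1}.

Trace 11: π^k(11) = [11, 122, 41, 146, 230, 184, 34] for k=0..6.
π_114 has 2 disjoint cycles with lengths [282, 1] on {0,…,282}.
sign(π) = (−1)^{n − #cycles} = (−1)^{283−2} = (−1)^281 = -1.

-1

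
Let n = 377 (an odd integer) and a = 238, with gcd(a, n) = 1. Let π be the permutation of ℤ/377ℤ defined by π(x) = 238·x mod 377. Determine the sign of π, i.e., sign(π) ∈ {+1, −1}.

Start at x=165: 165 → 62 → 53 → 173 → 81 → 51 → 74 → … (one orbit).
Decompose π into cycles: lengths [42, 42, 42, 42, 42, 42, 42, 42, 14, 14, 6, 6, 1] (13 cycles, including the fixed point 0).
n − c = 377 − 13 = 364; sign = (−1)^364 = +1.
Via Zolotarev, sign(π_{238}) = (238|377) = +1.

+1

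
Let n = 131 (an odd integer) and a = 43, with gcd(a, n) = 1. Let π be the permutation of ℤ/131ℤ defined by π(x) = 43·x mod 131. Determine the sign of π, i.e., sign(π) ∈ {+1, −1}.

Orbit of 5 under x↦43x: [5, 84, 75, 81, 77, 36, 107]… (length divides ord_131(43)).
Decompose π into cycles: lengths [65, 65, 1] (3 cycles, including the fixed point 0).
Σ(ℓ_i−1) = 131−3 = 128; sign = (−1)^128 = +1.
Zolotarev: (43|131) = +1, matching the cycle-count sign.

+1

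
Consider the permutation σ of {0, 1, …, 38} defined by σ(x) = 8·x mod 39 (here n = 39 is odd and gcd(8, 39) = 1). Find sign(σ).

+1

Orbit of 1 under x↦8x: [1, 8, 25, 5]… (length divides ord_39(8)).
11 cycles of lengths [4, 4, 4, 4, 4, 4, 4, 4, 4, 2, 1].
sign(π) = (−1)^{n − #cycles} = (−1)^{39−11} = (−1)^28 = +1.
(8|39)_J = +1 (Zolotarev's lemma cross-check).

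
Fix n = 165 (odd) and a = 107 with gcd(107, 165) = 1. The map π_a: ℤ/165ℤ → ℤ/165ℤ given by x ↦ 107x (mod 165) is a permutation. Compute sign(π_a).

-1

Start at x=49: 49 → 128 → 1 → 107 → 64 → 83 → 136 → … (one orbit).
14 cycles of lengths [20, 20, 20, 20, 20, 20, 10, 10, 10, 4, 4, 4, 2, 1].
n − c = 165 − 14 = 151; sign = (−1)^151 = -1.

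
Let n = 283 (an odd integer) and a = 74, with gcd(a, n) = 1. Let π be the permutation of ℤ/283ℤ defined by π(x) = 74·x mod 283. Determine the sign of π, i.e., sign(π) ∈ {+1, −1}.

+1

Start at x=271: 271 → 244 → 227 → 101 → 116 → 94 → 164 → … (one orbit).
Cycle lengths of π_74 on ℤ/283ℤ: [141, 141, 1]; 3 cycles in total.
Σ(ℓ_i−1) = 283−3 = 280; sign = (−1)^280 = +1.
Zolotarev: (74|283) = +1, matching the cycle-count sign.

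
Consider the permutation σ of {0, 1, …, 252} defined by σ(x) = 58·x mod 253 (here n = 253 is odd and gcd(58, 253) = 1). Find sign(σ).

+1

Start at x=3: 3 → 174 → 225 → 147 → 177 → 146 → 119 → … (one orbit).
Cycle lengths of π_58 on ℤ/253ℤ: [55, 55, 55, 55, 11, 11, 5, 5, 1]; 9 cycles in total.
n − c = 253 − 9 = 244; sign = (−1)^244 = +1.
Via Zolotarev, sign(π_{58}) = (58|253) = +1.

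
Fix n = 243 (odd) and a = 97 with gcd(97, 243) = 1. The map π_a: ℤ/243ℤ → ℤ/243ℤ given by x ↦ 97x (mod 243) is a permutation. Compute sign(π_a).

+1

Orbit of 67 under x↦97x: [67, 181, 61, 85, 226, 52, 184]… (length divides ord_243(97)).
Decompose π into cycles: lengths [81, 81, 27, 27, 9, 9, 3, 3, 1, 1, 1] (11 cycles, including the fixed point 0).
sign(π) = (−1)^{n − #cycles} = (−1)^{243−11} = (−1)^232 = +1.
The Jacobi symbol (97|243) = +1 (Zolotarev) agrees.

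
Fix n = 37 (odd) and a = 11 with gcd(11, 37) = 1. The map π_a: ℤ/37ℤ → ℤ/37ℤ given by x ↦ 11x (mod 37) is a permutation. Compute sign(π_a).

Trace 27: π^k(27) = [27, 1, 11, 10, 36, 26] for k=0..5.
7 cycles of lengths [6, 6, 6, 6, 6, 6, 1].
n − c = 37 − 7 = 30; sign = (−1)^30 = +1.

+1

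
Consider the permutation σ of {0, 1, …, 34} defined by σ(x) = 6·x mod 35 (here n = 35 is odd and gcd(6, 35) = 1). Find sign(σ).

-1

Orbit of 6 under x↦6x: [6, 1]… (length divides ord_35(6)).
Cycle lengths of π_6 on ℤ/35ℤ: [2, 2, 2, 2, 2, 2, 2, 2, 2, 2, 2, 2, 2, 2, 2, 1, 1, 1, 1, 1]; 20 cycles in total.
With 20 cycles on 35 points, sign = (−1)^{35−20} = -1.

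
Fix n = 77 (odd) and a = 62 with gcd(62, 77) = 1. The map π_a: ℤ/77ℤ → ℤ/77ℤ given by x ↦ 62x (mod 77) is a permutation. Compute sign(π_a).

Start at x=64: 64 → 41 → 1 → 62 → 71 → 13 → 36 → … (one orbit).
π_62 has 11 disjoint cycles with lengths [10, 10, 10, 10, 10, 10, 10, 2, 2, 2, 1] on {0,…,76}.
77 − 11 = 66 transpositions; sign(π) = (−1)^66 = +1.
(62|77)_J = +1 (Zolotarev's lemma cross-check).

+1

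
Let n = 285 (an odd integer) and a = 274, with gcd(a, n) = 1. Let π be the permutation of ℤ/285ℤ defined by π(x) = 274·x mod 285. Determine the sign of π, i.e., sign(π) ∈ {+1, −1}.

Start at x=1: 1 → 274 → 121 → 94 → 106 → 259 → 1 (one orbit).
π_274 has 54 disjoint cycles with lengths [6, 6, 6, 6, 6, 6, 6, 6, 6, 6, 6, 6, 6, 6, 6, 6, 6, 6, 6, 6, 6, 6, 6, 6, 6, 6, 6, 6, 6, 6, 6, 6, 6, 6, 6, 6, 6, 6, 6, 6, 6, 6, 6, 6, 6, 2, 2, 2, 2, 2, 2, 1, 1, 1] on {0,…,284}.
Σ(ℓ_i−1) = 285−54 = 231; sign = (−1)^231 = -1.

-1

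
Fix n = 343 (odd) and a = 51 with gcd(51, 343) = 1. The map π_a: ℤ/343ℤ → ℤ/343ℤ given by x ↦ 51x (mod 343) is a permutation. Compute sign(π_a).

+1

Start at x=134: 134 → 317 → 46 → 288 → 282 → 319 → 148 → … (one orbit).
Cycle lengths of π_51 on ℤ/343ℤ: [147, 147, 21, 21, 3, 3, 1]; 7 cycles in total.
n − c = 343 − 7 = 336; sign = (−1)^336 = +1.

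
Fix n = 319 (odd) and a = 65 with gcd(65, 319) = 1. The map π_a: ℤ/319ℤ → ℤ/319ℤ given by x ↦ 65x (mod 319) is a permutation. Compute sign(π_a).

Orbit of 54 under x↦65x: [54, 1, 65, 78, 285, 23, 219]… (length divides ord_319(65)).
30 cycles of lengths [14, 14, 14, 14, 14, 14, 14, 14, 14, 14, 14, 14, 14, 14, 14, 14, 14, 14, 14, 14, 7, 7, 7, 7, 2, 2, 2, 2, 2, 1].
n − c = 319 − 30 = 289; sign = (−1)^289 = -1.

-1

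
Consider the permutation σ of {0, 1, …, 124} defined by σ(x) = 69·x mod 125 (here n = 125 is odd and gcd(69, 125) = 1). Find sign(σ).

+1

Start at x=46: 46 → 49 → 6 → 39 → 66 → 54 → 101 → … (one orbit).
Cycle lengths of π_69 on ℤ/125ℤ: [50, 50, 10, 10, 2, 2, 1]; 7 cycles in total.
7 cycles on 125: each ℓ→(−1)^(ℓ−1), product (−1)^118 = +1.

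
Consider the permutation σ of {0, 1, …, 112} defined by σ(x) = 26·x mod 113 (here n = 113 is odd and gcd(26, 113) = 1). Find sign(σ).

+1

Trace 63: π^k(63) = [63, 56, 100, 1, 26, 111, 61] for k=0..6.
π_26 has 3 disjoint cycles with lengths [56, 56, 1] on {0,…,112}.
sign(π) = (−1)^{n − #cycles} = (−1)^{113−3} = (−1)^110 = +1.
Zolotarev: (26|113) = +1, matching the cycle-count sign.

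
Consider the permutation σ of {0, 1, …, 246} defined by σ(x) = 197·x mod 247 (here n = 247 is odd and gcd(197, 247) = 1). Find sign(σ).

-1

Orbit of 201 under x↦197x: [201, 77, 102, 87, 96, 140, 163]… (length divides ord_247(197)).
Decompose π into cycles: lengths [12, 12, 12, 12, 12, 12, 12, 12, 12, 12, 12, 12, 12, 12, 12, 12, 12, 12, 12, 3, 3, 3, 3, 3, 3, 1] (26 cycles, including the fixed point 0).
247 − 26 = 221 transpositions; sign(π) = (−1)^221 = -1.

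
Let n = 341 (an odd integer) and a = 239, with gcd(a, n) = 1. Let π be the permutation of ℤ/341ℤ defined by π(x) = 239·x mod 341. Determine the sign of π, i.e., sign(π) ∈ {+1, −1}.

Trace 292: π^k(292) = [292, 224, 340, 102, 167, 16, 73] for k=0..6.
The orbit structure of x ↦ 239x mod 341: 13 orbits of sizes [30, 30, 30, 30, 30, 30, 30, 30, 30, 30, 30, 10, 1].
sign(π) = (−1)^{n − #cycles} = (−1)^{341−13} = (−1)^328 = +1.

+1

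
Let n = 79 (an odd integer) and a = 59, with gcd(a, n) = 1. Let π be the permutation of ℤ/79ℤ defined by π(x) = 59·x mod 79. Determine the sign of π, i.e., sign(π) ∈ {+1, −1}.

Orbit of 33 under x↦59x: [33, 51, 7, 18, 35, 11, 17]… (length divides ord_79(59)).
Decompose π into cycles: lengths [78, 1] (2 cycles, including the fixed point 0).
2 cycles on 79: each ℓ→(−1)^(ℓ−1), product (−1)^77 = -1.
Via Zolotarev, sign(π_{59}) = (59|79) = -1.

-1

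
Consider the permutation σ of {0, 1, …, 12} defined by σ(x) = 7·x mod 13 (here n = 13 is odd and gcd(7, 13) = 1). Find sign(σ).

Orbit of 9 under x↦7x: [9, 11, 12, 6, 3, 8, 4]… (length divides ord_13(7)).
The orbit structure of x ↦ 7x mod 13: 2 orbits of sizes [12, 1].
With 2 cycles on 13 points, sign = (−1)^{13−2} = -1.
Zolotarev: (7|13) = -1, matching the cycle-count sign.

-1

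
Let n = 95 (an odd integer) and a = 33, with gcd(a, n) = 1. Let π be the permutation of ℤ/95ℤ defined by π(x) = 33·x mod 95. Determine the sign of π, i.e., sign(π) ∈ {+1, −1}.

+1

Start at x=3: 3 → 4 → 37 → 81 → 13 → 49 → 2 → … (one orbit).
The orbit structure of x ↦ 33x mod 95: 5 orbits of sizes [36, 36, 18, 4, 1].
sign(π) = (−1)^{n − #cycles} = (−1)^{95−5} = (−1)^90 = +1.
Check: (33/95) = +1 by Zolotarev.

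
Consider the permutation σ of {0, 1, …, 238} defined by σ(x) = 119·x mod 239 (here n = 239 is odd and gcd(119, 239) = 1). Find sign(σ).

Trace 134: π^k(134) = [134, 172, 153, 43, 98, 190, 144] for k=0..6.
Cycle type of π: 238 + 1; total 2 cycles.
Σ(ℓ_i−1) = 239−2 = 237; sign = (−1)^237 = -1.

-1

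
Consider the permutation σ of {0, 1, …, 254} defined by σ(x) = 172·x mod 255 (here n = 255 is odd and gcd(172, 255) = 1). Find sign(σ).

Orbit of 178 under x↦172x: [178, 16, 202, 64, 43, 1, 172]… (length divides ord_255(172)).
Cycle type of π: 8×30 + 4×3 + 1×3; total 36 cycles.
sign(π) = (−1)^{n − #cycles} = (−1)^{255−36} = (−1)^219 = -1.
(172|255)_J = -1 (Zolotarev's lemma cross-check).

-1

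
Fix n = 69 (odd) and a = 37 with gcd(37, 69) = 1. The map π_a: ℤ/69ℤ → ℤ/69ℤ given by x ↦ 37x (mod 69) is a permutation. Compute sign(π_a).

-1

Trace 22: π^k(22) = [22, 55, 34, 16, 40, 31, 43] for k=0..6.
π_37 has 6 disjoint cycles with lengths [22, 22, 22, 1, 1, 1] on {0,…,68}.
n − c = 69 − 6 = 63; sign = (−1)^63 = -1.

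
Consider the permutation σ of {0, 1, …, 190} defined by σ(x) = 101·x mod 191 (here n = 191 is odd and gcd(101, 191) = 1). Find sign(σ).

-1

Trace 80: π^k(80) = [80, 58, 128, 131, 52, 95, 45] for k=0..6.
Decompose π into cycles: lengths [190, 1] (2 cycles, including the fixed point 0).
2 cycles on 191: each ℓ→(−1)^(ℓ−1), product (−1)^189 = -1.
Check: (101/191) = -1 by Zolotarev.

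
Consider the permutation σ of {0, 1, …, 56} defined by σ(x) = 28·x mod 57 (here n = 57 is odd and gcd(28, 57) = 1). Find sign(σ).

+1

Orbit of 1 under x↦28x: [1, 28, 43, 7, 25, 16, 49]… (length divides ord_57(28)).
π_28 has 9 disjoint cycles with lengths [9, 9, 9, 9, 9, 9, 1, 1, 1] on {0,…,56}.
With 9 cycles on 57 points, sign = (−1)^{57−9} = +1.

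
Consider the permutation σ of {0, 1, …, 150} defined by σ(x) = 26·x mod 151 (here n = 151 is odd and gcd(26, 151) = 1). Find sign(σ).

Orbit of 98 under x↦26x: [98, 132, 110, 142, 68, 107, 64]… (length divides ord_151(26)).
The orbit structure of x ↦ 26x mod 151: 4 orbits of sizes [50, 50, 50, 1].
4 cycles on 151: each ℓ→(−1)^(ℓ−1), product (−1)^147 = -1.
Via Zolotarev, sign(π_{26}) = (26|151) = -1.

-1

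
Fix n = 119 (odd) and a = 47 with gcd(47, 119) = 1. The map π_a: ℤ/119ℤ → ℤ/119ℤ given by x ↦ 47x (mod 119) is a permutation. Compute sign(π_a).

Orbit of 13 under x↦47x: [13, 16, 38, 1, 47, 67, 55]… (length divides ord_119(47)).
π_47 has 14 disjoint cycles with lengths [12, 12, 12, 12, 12, 12, 12, 12, 6, 4, 4, 4, 4, 1] on {0,…,118}.
sign(π) = (−1)^{n − #cycles} = (−1)^{119−14} = (−1)^105 = -1.
Via Zolotarev, sign(π_{47}) = (47|119) = -1.

-1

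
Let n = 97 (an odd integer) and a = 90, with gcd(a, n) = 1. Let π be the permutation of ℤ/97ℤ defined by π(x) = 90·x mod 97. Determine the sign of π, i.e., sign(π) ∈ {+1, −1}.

-1

Trace 24: π^k(24) = [24, 26, 12, 13, 6, 55, 3] for k=0..6.
Cycle type of π: 96 + 1; total 2 cycles.
sign(π) = (−1)^{n − #cycles} = (−1)^{97−2} = (−1)^95 = -1.
Zolotarev: (90|97) = -1, matching the cycle-count sign.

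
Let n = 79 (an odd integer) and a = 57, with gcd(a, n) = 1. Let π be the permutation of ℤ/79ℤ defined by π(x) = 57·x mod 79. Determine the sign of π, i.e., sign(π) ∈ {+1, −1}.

-1

Start at x=78: 78 → 22 → 69 → 62 → 58 → 67 → 27 → … (one orbit).
Cycle type of π: 26×3 + 1; total 4 cycles.
Σ(ℓ_i−1) = 79−4 = 75; sign = (−1)^75 = -1.
(57|79)_J = -1 (Zolotarev's lemma cross-check).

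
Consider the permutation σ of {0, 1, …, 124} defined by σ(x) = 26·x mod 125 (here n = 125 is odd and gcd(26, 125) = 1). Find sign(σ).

Start at x=101: 101 → 1 → 26 → 51 → 76 → 101 (one orbit).
The orbit structure of x ↦ 26x mod 125: 45 orbits of sizes [5, 5, 5, 5, 5, 5, 5, 5, 5, 5, 5, 5, 5, 5, 5, 5, 5, 5, 5, 5, 1, 1, 1, 1, 1, 1, 1, 1, 1, 1, 1, 1, 1, 1, 1, 1, 1, 1, 1, 1, 1, 1, 1, 1, 1].
Σ(ℓ_i−1) = 125−45 = 80; sign = (−1)^80 = +1.

+1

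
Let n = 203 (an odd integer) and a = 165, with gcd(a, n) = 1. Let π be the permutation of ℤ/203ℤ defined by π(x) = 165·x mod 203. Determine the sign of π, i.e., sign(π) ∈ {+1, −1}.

+1

Start at x=88: 88 → 107 → 197 → 25 → 65 → 169 → 74 → … (one orbit).
Cycle type of π: 21×8 + 7×4 + 3×2 + 1; total 15 cycles.
203 − 15 = 188 transpositions; sign(π) = (−1)^188 = +1.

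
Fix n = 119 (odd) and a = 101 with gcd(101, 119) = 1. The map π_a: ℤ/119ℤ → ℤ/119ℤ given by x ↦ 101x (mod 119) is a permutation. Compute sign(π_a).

-1

Trace 33: π^k(33) = [33, 1, 101, 86, 118, 18] for k=0..5.
π_101 has 26 disjoint cycles with lengths [6, 6, 6, 6, 6, 6, 6, 6, 6, 6, 6, 6, 6, 6, 6, 6, 6, 2, 2, 2, 2, 2, 2, 2, 2, 1] on {0,…,118}.
119 − 26 = 93 transpositions; sign(π) = (−1)^93 = -1.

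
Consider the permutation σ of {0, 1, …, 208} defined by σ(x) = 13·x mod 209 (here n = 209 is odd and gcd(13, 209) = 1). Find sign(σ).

+1

Orbit of 92 under x↦13x: [92, 151, 82, 21, 64, 205, 157]… (length divides ord_209(13)).
The orbit structure of x ↦ 13x mod 209: 5 orbits of sizes [90, 90, 18, 10, 1].
Σ(ℓ_i−1) = 209−5 = 204; sign = (−1)^204 = +1.
(13|209)_J = +1 (Zolotarev's lemma cross-check).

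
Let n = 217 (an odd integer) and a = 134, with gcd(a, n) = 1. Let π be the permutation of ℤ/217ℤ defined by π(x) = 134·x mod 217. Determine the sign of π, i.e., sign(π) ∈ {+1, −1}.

Orbit of 50 under x↦134x: [50, 190, 71, 183, 1, 134, 162]… (length divides ord_217(134)).
π_134 has 21 disjoint cycles with lengths [15, 15, 15, 15, 15, 15, 15, 15, 15, 15, 15, 15, 15, 15, 1, 1, 1, 1, 1, 1, 1] on {0,…,216}.
217 − 21 = 196 transpositions; sign(π) = (−1)^196 = +1.
Zolotarev: (134|217) = +1, matching the cycle-count sign.

+1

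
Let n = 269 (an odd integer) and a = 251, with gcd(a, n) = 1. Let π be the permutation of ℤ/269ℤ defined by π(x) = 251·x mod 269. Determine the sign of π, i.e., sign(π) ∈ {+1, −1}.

Orbit of 115 under x↦251x: [115, 82, 138, 206, 58, 32, 231]… (length divides ord_269(251)).
π_251 has 2 disjoint cycles with lengths [268, 1] on {0,…,268}.
With 2 cycles on 269 points, sign = (−1)^{269−2} = -1.

-1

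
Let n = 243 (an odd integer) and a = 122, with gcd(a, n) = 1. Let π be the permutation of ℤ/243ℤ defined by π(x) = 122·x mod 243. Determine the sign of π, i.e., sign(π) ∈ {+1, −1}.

Orbit of 209 under x↦122x: [209, 226, 113, 178, 89, 166, 83]… (length divides ord_243(122)).
The orbit structure of x ↦ 122x mod 243: 6 orbits of sizes [162, 54, 18, 6, 2, 1].
6 cycles on 243: each ℓ→(−1)^(ℓ−1), product (−1)^237 = -1.
Zolotarev: (122|243) = -1, matching the cycle-count sign.

-1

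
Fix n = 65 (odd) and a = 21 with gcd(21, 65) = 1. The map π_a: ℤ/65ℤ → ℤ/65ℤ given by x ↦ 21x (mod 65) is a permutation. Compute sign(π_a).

Orbit of 31 under x↦21x: [31, 1, 21, 51]… (length divides ord_65(21)).
Decompose π into cycles: lengths [4, 4, 4, 4, 4, 4, 4, 4, 4, 4, 4, 4, 4, 4, 4, 1, 1, 1, 1, 1] (20 cycles, including the fixed point 0).
With 20 cycles on 65 points, sign = (−1)^{65−20} = -1.
(21|65)_J = -1 (Zolotarev's lemma cross-check).

-1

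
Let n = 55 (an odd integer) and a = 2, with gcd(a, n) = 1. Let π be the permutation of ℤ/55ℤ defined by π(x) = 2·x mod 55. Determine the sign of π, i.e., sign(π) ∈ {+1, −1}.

Orbit of 1 under x↦2x: [1, 2, 4, 8, 16, 32, 9]… (length divides ord_55(2)).
π_2 has 5 disjoint cycles with lengths [20, 20, 10, 4, 1] on {0,…,54}.
5 cycles on 55: each ℓ→(−1)^(ℓ−1), product (−1)^50 = +1.

+1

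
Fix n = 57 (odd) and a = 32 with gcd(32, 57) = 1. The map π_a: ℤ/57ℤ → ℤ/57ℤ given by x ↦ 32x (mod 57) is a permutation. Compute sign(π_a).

+1

Orbit of 50 under x↦32x: [50, 4, 14, 49, 29, 16, 56]… (length divides ord_57(32)).
The orbit structure of x ↦ 32x mod 57: 5 orbits of sizes [18, 18, 18, 2, 1].
n − c = 57 − 5 = 52; sign = (−1)^52 = +1.
(32|57)_J = +1 (Zolotarev's lemma cross-check).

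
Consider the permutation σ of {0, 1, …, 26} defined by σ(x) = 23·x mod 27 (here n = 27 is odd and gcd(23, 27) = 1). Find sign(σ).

-1

Orbit of 7 under x↦23x: [7, 26, 4, 11, 10, 14, 25]… (length divides ord_27(23)).
Cycle type of π: 18 + 6 + 2 + 1; total 4 cycles.
Σ(ℓ_i−1) = 27−4 = 23; sign = (−1)^23 = -1.
(23|27)_J = -1 (Zolotarev's lemma cross-check).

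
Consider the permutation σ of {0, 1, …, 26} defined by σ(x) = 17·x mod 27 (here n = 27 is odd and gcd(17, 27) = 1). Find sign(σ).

Orbit of 10 under x↦17x: [10, 8, 1, 17, 19, 26]… (length divides ord_27(17)).
π_17 has 8 disjoint cycles with lengths [6, 6, 6, 2, 2, 2, 2, 1] on {0,…,26}.
Σ(ℓ_i−1) = 27−8 = 19; sign = (−1)^19 = -1.

-1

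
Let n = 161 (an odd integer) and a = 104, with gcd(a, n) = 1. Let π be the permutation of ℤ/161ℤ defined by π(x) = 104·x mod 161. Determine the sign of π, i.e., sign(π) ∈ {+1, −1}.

-1

Trace 62: π^k(62) = [62, 8, 27, 71, 139, 127, 6] for k=0..6.
π_104 has 12 disjoint cycles with lengths [22, 22, 22, 22, 22, 22, 11, 11, 2, 2, 2, 1] on {0,…,160}.
n − c = 161 − 12 = 149; sign = (−1)^149 = -1.
Via Zolotarev, sign(π_{104}) = (104|161) = -1.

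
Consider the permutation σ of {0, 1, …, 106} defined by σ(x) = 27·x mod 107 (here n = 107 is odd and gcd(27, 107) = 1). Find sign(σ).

Start at x=102: 102 → 79 → 100 → 25 → 33 → 35 → 89 → … (one orbit).
π_27 has 3 disjoint cycles with lengths [53, 53, 1] on {0,…,106}.
3 cycles on 107: each ℓ→(−1)^(ℓ−1), product (−1)^104 = +1.

+1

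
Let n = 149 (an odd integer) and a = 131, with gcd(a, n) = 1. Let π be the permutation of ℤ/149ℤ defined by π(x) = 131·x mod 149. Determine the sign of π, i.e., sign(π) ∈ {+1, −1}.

-1

Start at x=4: 4 → 77 → 104 → 65 → 22 → 51 → 125 → … (one orbit).
Cycle lengths of π_131 on ℤ/149ℤ: [148, 1]; 2 cycles in total.
n − c = 149 − 2 = 147; sign = (−1)^147 = -1.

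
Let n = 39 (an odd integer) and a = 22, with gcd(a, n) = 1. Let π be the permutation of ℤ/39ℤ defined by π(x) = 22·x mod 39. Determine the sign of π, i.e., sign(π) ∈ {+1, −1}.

+1

Orbit of 16 under x↦22x: [16, 1, 22]… (length divides ord_39(22)).
Decompose π into cycles: lengths [3, 3, 3, 3, 3, 3, 3, 3, 3, 3, 3, 3, 1, 1, 1] (15 cycles, including the fixed point 0).
n − c = 39 − 15 = 24; sign = (−1)^24 = +1.
Check: (22/39) = +1 by Zolotarev.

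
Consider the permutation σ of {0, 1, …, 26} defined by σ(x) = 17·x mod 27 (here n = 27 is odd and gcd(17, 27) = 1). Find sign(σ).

-1

Start at x=10: 10 → 8 → 1 → 17 → 19 → 26 → 10 (one orbit).
8 cycles of lengths [6, 6, 6, 2, 2, 2, 2, 1].
Σ(ℓ_i−1) = 27−8 = 19; sign = (−1)^19 = -1.
Check: (17/27) = -1 by Zolotarev.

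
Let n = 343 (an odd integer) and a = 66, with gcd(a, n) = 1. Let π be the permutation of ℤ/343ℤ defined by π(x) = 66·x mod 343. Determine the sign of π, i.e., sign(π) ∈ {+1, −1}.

Trace 341: π^k(341) = [341, 211, 206, 219, 48, 81, 201] for k=0..6.
4 cycles of lengths [294, 42, 6, 1].
n − c = 343 − 4 = 339; sign = (−1)^339 = -1.
The Jacobi symbol (66|343) = -1 (Zolotarev) agrees.

-1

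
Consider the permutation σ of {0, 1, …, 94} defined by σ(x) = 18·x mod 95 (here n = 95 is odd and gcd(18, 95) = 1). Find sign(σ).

+1

Trace 18: π^k(18) = [18, 39, 37, 1] for k=0..3.
Decompose π into cycles: lengths [4, 4, 4, 4, 4, 4, 4, 4, 4, 4, 4, 4, 4, 4, 4, 4, 4, 4, 4, 2, 2, 2, 2, 2, 2, 2, 2, 2, 1] (29 cycles, including the fixed point 0).
n − c = 95 − 29 = 66; sign = (−1)^66 = +1.
The Jacobi symbol (18|95) = +1 (Zolotarev) agrees.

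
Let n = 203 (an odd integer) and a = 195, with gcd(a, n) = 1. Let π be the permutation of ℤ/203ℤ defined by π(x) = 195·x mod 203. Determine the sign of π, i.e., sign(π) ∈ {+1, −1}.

Start at x=195: 195 → 64 → 97 → 36 → 118 → 71 → 41 → … (one orbit).
Cycle type of π: 28×7 + 2×3 + 1; total 11 cycles.
Σ(ℓ_i−1) = 203−11 = 192; sign = (−1)^192 = +1.
(195|203)_J = +1 (Zolotarev's lemma cross-check).

+1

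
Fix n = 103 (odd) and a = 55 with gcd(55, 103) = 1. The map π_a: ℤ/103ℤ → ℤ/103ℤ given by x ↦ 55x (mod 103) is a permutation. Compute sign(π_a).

Orbit of 16 under x↦55x: [16, 56, 93, 68, 32, 9, 83]… (length divides ord_103(55)).
Cycle type of π: 51×2 + 1; total 3 cycles.
103 − 3 = 100 transpositions; sign(π) = (−1)^100 = +1.
Zolotarev: (55|103) = +1, matching the cycle-count sign.

+1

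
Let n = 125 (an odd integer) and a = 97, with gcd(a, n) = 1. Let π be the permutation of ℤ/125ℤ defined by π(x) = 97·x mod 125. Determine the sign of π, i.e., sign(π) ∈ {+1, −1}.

Start at x=58: 58 → 1 → 97 → 34 → 48 → 31 → 7 → … (one orbit).
Decompose π into cycles: lengths [100, 20, 4, 1] (4 cycles, including the fixed point 0).
sign(π) = (−1)^{n − #cycles} = (−1)^{125−4} = (−1)^121 = -1.
The Jacobi symbol (97|125) = -1 (Zolotarev) agrees.

-1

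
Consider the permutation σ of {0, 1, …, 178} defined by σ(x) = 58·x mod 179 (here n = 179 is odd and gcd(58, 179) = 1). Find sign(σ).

-1

Trace 37: π^k(37) = [37, 177, 63, 74, 175, 126, 148] for k=0..6.
The orbit structure of x ↦ 58x mod 179: 2 orbits of sizes [178, 1].
n − c = 179 − 2 = 177; sign = (−1)^177 = -1.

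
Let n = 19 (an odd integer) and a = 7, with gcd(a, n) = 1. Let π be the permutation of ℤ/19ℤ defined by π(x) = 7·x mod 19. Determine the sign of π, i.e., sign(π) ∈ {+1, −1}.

Start at x=7: 7 → 11 → 1 → 7 (one orbit).
The orbit structure of x ↦ 7x mod 19: 7 orbits of sizes [3, 3, 3, 3, 3, 3, 1].
19 − 7 = 12 transpositions; sign(π) = (−1)^12 = +1.

+1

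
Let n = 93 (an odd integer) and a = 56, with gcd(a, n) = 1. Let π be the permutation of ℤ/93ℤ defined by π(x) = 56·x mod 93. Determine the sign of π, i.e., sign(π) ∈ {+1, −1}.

Start at x=1: 1 → 56 → 67 → 32 → 25 → 5 → 1 (one orbit).
22 cycles of lengths [6, 6, 6, 6, 6, 6, 6, 6, 6, 6, 3, 3, 3, 3, 3, 3, 3, 3, 3, 3, 2, 1].
With 22 cycles on 93 points, sign = (−1)^{93−22} = -1.
Zolotarev: (56|93) = -1, matching the cycle-count sign.

-1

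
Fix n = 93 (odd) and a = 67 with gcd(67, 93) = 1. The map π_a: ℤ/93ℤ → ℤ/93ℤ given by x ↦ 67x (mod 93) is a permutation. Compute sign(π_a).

Orbit of 67 under x↦67x: [67, 25, 1]… (length divides ord_93(67)).
33 cycles of lengths [3, 3, 3, 3, 3, 3, 3, 3, 3, 3, 3, 3, 3, 3, 3, 3, 3, 3, 3, 3, 3, 3, 3, 3, 3, 3, 3, 3, 3, 3, 1, 1, 1].
Σ(ℓ_i−1) = 93−33 = 60; sign = (−1)^60 = +1.

+1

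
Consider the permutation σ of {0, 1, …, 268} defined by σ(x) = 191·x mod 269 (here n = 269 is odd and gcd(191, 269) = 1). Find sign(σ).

Orbit of 231 under x↦191x: [231, 5, 148, 23, 89, 52, 248]… (length divides ord_269(191)).
Cycle lengths of π_191 on ℤ/269ℤ: [134, 134, 1]; 3 cycles in total.
269 − 3 = 266 transpositions; sign(π) = (−1)^266 = +1.

+1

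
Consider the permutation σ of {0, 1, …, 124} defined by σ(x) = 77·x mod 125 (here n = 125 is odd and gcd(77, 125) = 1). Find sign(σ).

-1

Orbit of 52 under x↦77x: [52, 4, 58, 91, 7, 39, 3]… (length divides ord_125(77)).
4 cycles of lengths [100, 20, 4, 1].
Σ(ℓ_i−1) = 125−4 = 121; sign = (−1)^121 = -1.
Via Zolotarev, sign(π_{77}) = (77|125) = -1.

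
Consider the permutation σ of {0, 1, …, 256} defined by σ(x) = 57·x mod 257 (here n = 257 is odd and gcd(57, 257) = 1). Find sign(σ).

+1

Trace 4: π^k(4) = [4, 228, 146, 98, 189, 236, 88] for k=0..6.
Decompose π into cycles: lengths [128, 128, 1] (3 cycles, including the fixed point 0).
n − c = 257 − 3 = 254; sign = (−1)^254 = +1.
(57|257)_J = +1 (Zolotarev's lemma cross-check).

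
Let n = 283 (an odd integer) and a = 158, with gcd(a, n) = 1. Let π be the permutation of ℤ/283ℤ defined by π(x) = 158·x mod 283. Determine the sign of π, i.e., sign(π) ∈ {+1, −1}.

+1

Trace 155: π^k(155) = [155, 152, 244, 64, 207, 161, 251] for k=0..6.
π_158 has 7 disjoint cycles with lengths [47, 47, 47, 47, 47, 47, 1] on {0,…,282}.
Σ(ℓ_i−1) = 283−7 = 276; sign = (−1)^276 = +1.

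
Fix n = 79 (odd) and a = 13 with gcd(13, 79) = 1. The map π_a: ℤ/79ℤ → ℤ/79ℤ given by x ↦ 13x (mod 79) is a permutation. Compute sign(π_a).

Orbit of 26 under x↦13x: [26, 22, 49, 5, 65, 55, 4]… (length divides ord_79(13)).
π_13 has 3 disjoint cycles with lengths [39, 39, 1] on {0,…,78}.
sign(π) = (−1)^{n − #cycles} = (−1)^{79−3} = (−1)^76 = +1.
Check: (13/79) = +1 by Zolotarev.

+1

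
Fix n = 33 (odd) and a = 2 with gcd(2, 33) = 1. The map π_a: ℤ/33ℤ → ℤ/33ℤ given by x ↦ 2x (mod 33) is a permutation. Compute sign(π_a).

Start at x=25: 25 → 17 → 1 → 2 → 4 → 8 → 16 → … (one orbit).
Cycle type of π: 10×3 + 2 + 1; total 5 cycles.
With 5 cycles on 33 points, sign = (−1)^{33−5} = +1.
Zolotarev: (2|33) = +1, matching the cycle-count sign.

+1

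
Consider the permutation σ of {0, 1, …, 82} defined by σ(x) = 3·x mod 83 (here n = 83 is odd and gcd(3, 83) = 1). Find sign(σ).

Start at x=61: 61 → 17 → 51 → 70 → 44 → 49 → 64 → … (one orbit).
3 cycles of lengths [41, 41, 1].
Σ(ℓ_i−1) = 83−3 = 80; sign = (−1)^80 = +1.
Via Zolotarev, sign(π_{3}) = (3|83) = +1.

+1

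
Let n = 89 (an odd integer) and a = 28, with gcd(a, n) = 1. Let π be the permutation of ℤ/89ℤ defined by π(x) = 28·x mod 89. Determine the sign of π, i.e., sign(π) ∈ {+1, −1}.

-1

Orbit of 16 under x↦28x: [16, 3, 84, 38, 85, 66, 68]… (length divides ord_89(28)).
π_28 has 2 disjoint cycles with lengths [88, 1] on {0,…,88}.
89 − 2 = 87 transpositions; sign(π) = (−1)^87 = -1.
Via Zolotarev, sign(π_{28}) = (28|89) = -1.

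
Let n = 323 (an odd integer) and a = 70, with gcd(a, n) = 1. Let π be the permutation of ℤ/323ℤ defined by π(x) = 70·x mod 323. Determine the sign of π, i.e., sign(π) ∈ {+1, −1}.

Trace 212: π^k(212) = [212, 305, 32, 302, 145, 137, 223] for k=0..6.
Cycle type of π: 72×4 + 18 + 8×2 + 1; total 8 cycles.
sign(π) = (−1)^{n − #cycles} = (−1)^{323−8} = (−1)^315 = -1.
The Jacobi symbol (70|323) = -1 (Zolotarev) agrees.

-1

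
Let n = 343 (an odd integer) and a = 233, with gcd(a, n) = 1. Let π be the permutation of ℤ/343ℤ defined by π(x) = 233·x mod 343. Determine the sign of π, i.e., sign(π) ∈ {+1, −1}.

Start at x=184: 184 → 340 → 330 → 58 → 137 → 22 → 324 → … (one orbit).
Decompose π into cycles: lengths [147, 147, 21, 21, 3, 3, 1] (7 cycles, including the fixed point 0).
n − c = 343 − 7 = 336; sign = (−1)^336 = +1.
Zolotarev: (233|343) = +1, matching the cycle-count sign.

+1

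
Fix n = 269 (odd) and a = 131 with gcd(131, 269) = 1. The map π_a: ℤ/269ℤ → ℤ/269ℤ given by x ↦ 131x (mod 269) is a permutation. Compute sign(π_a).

Start at x=249: 249 → 70 → 24 → 185 → 25 → 47 → 239 → … (one orbit).
Cycle type of π: 67×4 + 1; total 5 cycles.
sign(π) = (−1)^{n − #cycles} = (−1)^{269−5} = (−1)^264 = +1.

+1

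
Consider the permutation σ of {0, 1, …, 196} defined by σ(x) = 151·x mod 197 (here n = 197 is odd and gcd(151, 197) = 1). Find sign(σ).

-1

Start at x=188: 188 → 20 → 65 → 162 → 34 → 12 → 39 → … (one orbit).
π_151 has 2 disjoint cycles with lengths [196, 1] on {0,…,196}.
n − c = 197 − 2 = 195; sign = (−1)^195 = -1.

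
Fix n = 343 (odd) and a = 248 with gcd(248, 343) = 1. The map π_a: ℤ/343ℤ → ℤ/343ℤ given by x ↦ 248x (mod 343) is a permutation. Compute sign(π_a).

Start at x=341: 341 → 190 → 129 → 93 → 83 → 4 → 306 → … (one orbit).
The orbit structure of x ↦ 248x mod 343: 4 orbits of sizes [294, 42, 6, 1].
sign(π) = (−1)^{n − #cycles} = (−1)^{343−4} = (−1)^339 = -1.
The Jacobi symbol (248|343) = -1 (Zolotarev) agrees.

-1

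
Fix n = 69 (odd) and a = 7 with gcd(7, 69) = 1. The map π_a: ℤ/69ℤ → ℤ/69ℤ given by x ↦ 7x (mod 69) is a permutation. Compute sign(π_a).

Trace 67: π^k(67) = [67, 55, 40, 4, 28, 58, 61] for k=0..6.
6 cycles of lengths [22, 22, 22, 1, 1, 1].
n − c = 69 − 6 = 63; sign = (−1)^63 = -1.

-1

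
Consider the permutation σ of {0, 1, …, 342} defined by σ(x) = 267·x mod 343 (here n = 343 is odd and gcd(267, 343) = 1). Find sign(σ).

+1

Start at x=190: 190 → 309 → 183 → 155 → 225 → 50 → 316 → … (one orbit).
Decompose π into cycles: lengths [49, 49, 49, 49, 49, 49, 7, 7, 7, 7, 7, 7, 1, 1, 1, 1, 1, 1, 1] (19 cycles, including the fixed point 0).
sign(π) = (−1)^{n − #cycles} = (−1)^{343−19} = (−1)^324 = +1.
Zolotarev: (267|343) = +1, matching the cycle-count sign.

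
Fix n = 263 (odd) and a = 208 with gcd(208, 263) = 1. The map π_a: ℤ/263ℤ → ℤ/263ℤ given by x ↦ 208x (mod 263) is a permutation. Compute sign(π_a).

Trace 96: π^k(96) = [96, 243, 48, 253, 24, 258, 12] for k=0..6.
Cycle type of π: 131×2 + 1; total 3 cycles.
Σ(ℓ_i−1) = 263−3 = 260; sign = (−1)^260 = +1.

+1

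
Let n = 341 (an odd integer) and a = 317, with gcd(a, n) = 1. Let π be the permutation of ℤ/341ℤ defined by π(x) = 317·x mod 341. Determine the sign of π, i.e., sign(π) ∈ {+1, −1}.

Trace 71: π^k(71) = [71, 1, 317, 235, 157, 324, 67] for k=0..6.
The orbit structure of x ↦ 317x mod 341: 25 orbits of sizes [15, 15, 15, 15, 15, 15, 15, 15, 15, 15, 15, 15, 15, 15, 15, 15, 15, 15, 15, 15, 15, 15, 5, 5, 1].
n − c = 341 − 25 = 316; sign = (−1)^316 = +1.
Via Zolotarev, sign(π_{317}) = (317|341) = +1.

+1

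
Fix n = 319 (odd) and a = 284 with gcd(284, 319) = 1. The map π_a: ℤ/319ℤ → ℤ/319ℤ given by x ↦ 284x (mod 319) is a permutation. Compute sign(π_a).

+1

Orbit of 181 under x↦284x: [181, 45, 20, 257, 256, 291, 23]… (length divides ord_319(284)).
Decompose π into cycles: lengths [35, 35, 35, 35, 35, 35, 35, 35, 7, 7, 7, 7, 5, 5, 1] (15 cycles, including the fixed point 0).
With 15 cycles on 319 points, sign = (−1)^{319−15} = +1.
Zolotarev: (284|319) = +1, matching the cycle-count sign.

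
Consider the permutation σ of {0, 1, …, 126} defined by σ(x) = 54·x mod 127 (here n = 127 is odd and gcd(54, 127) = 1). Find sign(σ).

-1

Orbit of 61 under x↦54x: [61, 119, 76, 40, 1, 54, 122]… (length divides ord_127(54)).
Cycle lengths of π_54 on ℤ/127ℤ: [42, 42, 42, 1]; 4 cycles in total.
127 − 4 = 123 transpositions; sign(π) = (−1)^123 = -1.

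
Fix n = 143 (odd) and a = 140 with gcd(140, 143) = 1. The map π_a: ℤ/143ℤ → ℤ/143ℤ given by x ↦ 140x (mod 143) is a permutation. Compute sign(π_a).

Start at x=126: 126 → 51 → 133 → 30 → 53 → 127 → 48 → … (one orbit).
8 cycles of lengths [30, 30, 30, 30, 10, 6, 6, 1].
143 − 8 = 135 transpositions; sign(π) = (−1)^135 = -1.
Via Zolotarev, sign(π_{140}) = (140|143) = -1.

-1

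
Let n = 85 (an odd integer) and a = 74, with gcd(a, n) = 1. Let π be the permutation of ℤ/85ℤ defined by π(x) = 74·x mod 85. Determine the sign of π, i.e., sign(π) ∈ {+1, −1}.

-1

Orbit of 36 under x↦74x: [36, 29, 21, 24, 76, 14, 16]… (length divides ord_85(74)).
The orbit structure of x ↦ 74x mod 85: 8 orbits of sizes [16, 16, 16, 16, 16, 2, 2, 1].
n − c = 85 − 8 = 77; sign = (−1)^77 = -1.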